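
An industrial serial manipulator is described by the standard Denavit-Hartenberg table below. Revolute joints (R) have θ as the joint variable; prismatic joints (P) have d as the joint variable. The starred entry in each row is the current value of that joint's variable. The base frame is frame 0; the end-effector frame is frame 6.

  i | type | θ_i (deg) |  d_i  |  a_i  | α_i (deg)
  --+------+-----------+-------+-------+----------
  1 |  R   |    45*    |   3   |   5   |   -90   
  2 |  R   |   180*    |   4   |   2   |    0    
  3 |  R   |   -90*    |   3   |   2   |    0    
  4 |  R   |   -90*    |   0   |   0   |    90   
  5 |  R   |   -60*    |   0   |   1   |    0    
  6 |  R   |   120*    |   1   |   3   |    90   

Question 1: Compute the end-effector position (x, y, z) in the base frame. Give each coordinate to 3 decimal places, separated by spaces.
-2.639 9.710 2.000

after link 1: o_1 = (3.5355, 3.5355, 3.0000)
after link 2: o_2 = (-0.7071, 4.9497, 3.0000)
after link 3: o_3 = (-2.8284, 7.0711, 1.0000)
after link 4: o_4 = (-2.8284, 7.0711, 1.0000)
after link 5: o_5 = (-1.8625, 6.8122, 1.0000)
after link 6: o_6 = (-2.6390, 9.7100, 2.0000)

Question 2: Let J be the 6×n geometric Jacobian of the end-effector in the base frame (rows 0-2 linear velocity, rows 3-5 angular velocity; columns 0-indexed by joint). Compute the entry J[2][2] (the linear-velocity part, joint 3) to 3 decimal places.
-2.000

axis z_2 = (-0.7071,0.7071,0.0000); lever o_n−o_2 = (-1.9319,4.7603,-1.0000)
cross product → J_v[:, 2] = (-0.7071,-0.7071,-2.0000)
J_ω[:, 2] = z_2
entry J[2][2] = -2.0000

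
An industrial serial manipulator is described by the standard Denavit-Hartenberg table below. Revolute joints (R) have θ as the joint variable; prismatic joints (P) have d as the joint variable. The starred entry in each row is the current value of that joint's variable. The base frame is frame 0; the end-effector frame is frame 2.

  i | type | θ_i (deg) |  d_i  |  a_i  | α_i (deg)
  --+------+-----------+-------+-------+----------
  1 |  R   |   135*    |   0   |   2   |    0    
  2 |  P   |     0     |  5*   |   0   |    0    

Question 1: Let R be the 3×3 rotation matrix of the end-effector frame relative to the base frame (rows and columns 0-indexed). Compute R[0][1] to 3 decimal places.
End-effector y-axis (col 1 of R) = (-0.7071,-0.7071,0.0000)
R[0][1] = -0.7071

-0.707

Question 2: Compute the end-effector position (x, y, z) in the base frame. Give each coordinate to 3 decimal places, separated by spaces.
-1.414 1.414 5.000

after link 1: o_1 = (-1.4142, 1.4142, 0.0000)
after link 2: o_2 = (-1.4142, 1.4142, 5.0000)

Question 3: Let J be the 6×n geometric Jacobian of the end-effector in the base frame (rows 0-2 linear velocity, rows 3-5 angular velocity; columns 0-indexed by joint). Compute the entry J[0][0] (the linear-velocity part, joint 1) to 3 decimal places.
axis z_0 = ẑ; lever o_n−o_0 = (-1.4142,1.4142,5.0000)
cross product → J_v[:, 0] = (-1.4142,-1.4142,0.0000)
J_ω[:, 0] = z_0
entry J[0][0] = -1.4142

-1.414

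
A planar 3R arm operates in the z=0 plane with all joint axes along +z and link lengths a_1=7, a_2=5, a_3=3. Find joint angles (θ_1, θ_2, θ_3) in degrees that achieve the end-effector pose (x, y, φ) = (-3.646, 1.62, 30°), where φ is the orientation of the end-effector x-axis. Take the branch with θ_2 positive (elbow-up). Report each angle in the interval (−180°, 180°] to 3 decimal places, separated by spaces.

135.002 119.997 135.001

wrist centre = target − a_3·(cos φ, sin φ) = (-6.2441, 0.1200)
cos θ_2 = (39.0029−7²−5²)/(2·7·5) = -0.5000; θ_2 = 119.9973° (elbow-up)
β = atan2(0.1200,-6.2441) = 178.8990°; ψ = atan2(4.3302,4.5002) = 43.8974°
θ_1 = β − ψ = 135.0017°
θ_3 = φ − θ_1 − θ_2 = 135.0011° (wrapped to (-180°,180°])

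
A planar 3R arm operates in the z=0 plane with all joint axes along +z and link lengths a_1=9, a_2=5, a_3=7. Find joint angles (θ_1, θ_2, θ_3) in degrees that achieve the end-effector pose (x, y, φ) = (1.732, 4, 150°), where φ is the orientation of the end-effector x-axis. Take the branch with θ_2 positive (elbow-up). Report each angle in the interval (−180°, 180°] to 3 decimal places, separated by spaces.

-30.000 120.001 59.999

wrist centre = target − a_3·(cos φ, sin φ) = (7.7942, 0.5000)
cos θ_2 = (60.9992−9²−5²)/(2·9·5) = -0.5000; θ_2 = 120.0006° (elbow-up)
β = atan2(0.5000,7.7942) = 3.6705°; ψ = atan2(4.3301,6.5000) = 33.6705°
θ_1 = β − ψ = -30.0000°
θ_3 = φ − θ_1 − θ_2 = 59.9994° (wrapped to (-180°,180°])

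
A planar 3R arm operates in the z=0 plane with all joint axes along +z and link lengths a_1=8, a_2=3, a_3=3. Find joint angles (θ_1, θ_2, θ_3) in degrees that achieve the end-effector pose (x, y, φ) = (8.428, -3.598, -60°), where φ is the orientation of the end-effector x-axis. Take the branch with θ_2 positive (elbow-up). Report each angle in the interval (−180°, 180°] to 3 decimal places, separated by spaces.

wrist centre = target − a_3·(cos φ, sin φ) = (6.9280, -0.9999)
cos θ_2 = (48.9970−8²−3²)/(2·8·3) = -0.5001; θ_2 = 120.0041° (elbow-up)
β = atan2(-0.9999,6.9280) = -8.2128°; ψ = atan2(2.5980,6.4998) = 21.7865°
θ_1 = β − ψ = -29.9994°
θ_3 = φ − θ_1 − θ_2 = -150.0047° (wrapped to (-180°,180°])

-29.999 120.004 -150.005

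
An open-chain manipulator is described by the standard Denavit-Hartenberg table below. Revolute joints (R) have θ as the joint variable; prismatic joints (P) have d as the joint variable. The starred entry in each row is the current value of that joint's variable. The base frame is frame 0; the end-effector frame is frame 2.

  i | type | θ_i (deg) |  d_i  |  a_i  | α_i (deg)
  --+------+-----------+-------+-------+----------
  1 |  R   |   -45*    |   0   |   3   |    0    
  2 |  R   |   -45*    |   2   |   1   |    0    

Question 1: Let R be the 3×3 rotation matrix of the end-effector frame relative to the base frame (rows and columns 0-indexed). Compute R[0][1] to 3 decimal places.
End-effector y-axis (col 1 of R) = (1.0000,0.0000,0.0000)
R[0][1] = 1.0000

1.000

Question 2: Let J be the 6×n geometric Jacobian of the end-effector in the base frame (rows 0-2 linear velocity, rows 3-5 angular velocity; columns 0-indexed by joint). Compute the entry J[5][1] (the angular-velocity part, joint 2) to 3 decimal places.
axis z_1 = (0.0000,0.0000,1.0000); lever o_n−o_1 = (0.0000,-1.0000,2.0000)
cross product → J_v[:, 1] = (1.0000,0.0000,-0.0000)
J_ω[:, 1] = z_1
entry J[5][1] = 1.0000

1.000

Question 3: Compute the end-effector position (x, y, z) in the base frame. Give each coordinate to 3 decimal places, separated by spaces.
2.121 -3.121 2.000

after link 1: o_1 = (2.1213, -2.1213, 0.0000)
after link 2: o_2 = (2.1213, -3.1213, 2.0000)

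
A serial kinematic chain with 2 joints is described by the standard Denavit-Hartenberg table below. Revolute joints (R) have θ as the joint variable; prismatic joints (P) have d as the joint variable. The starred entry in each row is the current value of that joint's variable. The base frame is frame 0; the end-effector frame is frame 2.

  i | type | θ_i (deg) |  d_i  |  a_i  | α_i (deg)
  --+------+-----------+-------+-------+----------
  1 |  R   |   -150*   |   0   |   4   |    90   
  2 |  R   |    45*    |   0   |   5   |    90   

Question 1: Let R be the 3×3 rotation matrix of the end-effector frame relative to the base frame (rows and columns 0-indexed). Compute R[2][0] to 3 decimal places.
0.707

End-effector x-axis (col 0 of R) = (-0.6124,-0.3536,0.7071)
R[2][0] = 0.7071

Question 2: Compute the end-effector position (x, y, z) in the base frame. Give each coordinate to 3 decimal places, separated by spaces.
after link 1: o_1 = (-3.4641, -2.0000, 0.0000)
after link 2: o_2 = (-6.5260, -3.7678, 3.5355)

-6.526 -3.768 3.536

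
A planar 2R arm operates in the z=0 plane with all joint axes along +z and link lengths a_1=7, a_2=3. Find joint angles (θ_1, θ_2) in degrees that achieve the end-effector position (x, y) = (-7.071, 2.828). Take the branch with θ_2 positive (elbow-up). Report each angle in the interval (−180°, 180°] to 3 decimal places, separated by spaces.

135.002 90.005

cos θ_2 = (57.9966−7²−3²)/(2·7·3) = -0.0001; θ_2 = 90.0046° (elbow-up)
β = atan2(2.8280,-7.0710) = 158.2014°; ψ = atan2(3.0000,6.9998) = 23.1993°
θ_1 = β − ψ = 135.0021°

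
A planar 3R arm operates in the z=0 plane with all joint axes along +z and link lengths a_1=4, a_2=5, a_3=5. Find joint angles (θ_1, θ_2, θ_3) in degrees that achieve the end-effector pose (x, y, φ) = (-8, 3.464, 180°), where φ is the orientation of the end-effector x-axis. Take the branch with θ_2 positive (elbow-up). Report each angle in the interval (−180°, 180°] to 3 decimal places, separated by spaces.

60.000 120.001 -0.001

wrist centre = target − a_3·(cos φ, sin φ) = (-3.0000, 3.4640)
cos θ_2 = (20.9993−4²−5²)/(2·4·5) = -0.5000; θ_2 = 120.0012° (elbow-up)
β = atan2(3.4640,-3.0000) = 130.8942°; ψ = atan2(4.3301,1.4999) = 70.8942°
θ_1 = β − ψ = 60.0000°
θ_3 = φ − θ_1 − θ_2 = -0.0012° (wrapped to (-180°,180°])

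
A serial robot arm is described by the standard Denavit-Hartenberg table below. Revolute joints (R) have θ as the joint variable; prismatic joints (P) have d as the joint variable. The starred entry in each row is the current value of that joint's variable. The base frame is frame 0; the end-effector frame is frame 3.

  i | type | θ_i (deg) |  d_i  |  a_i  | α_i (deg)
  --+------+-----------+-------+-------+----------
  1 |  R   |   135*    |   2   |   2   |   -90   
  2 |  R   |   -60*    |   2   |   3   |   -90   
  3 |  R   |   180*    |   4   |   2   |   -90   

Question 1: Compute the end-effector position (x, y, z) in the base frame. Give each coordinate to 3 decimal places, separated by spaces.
after link 1: o_1 = (-1.4142, 1.4142, 2.0000)
after link 2: o_2 = (-3.8891, 1.0607, 4.5981)
after link 3: o_3 = (-5.6315, 2.8030, 0.8660)

-5.631 2.803 0.866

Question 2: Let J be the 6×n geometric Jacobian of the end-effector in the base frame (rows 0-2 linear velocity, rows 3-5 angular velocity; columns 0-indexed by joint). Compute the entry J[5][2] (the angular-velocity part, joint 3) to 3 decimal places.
axis z_2 = (-0.6124,0.6124,-0.5000); lever o_n−o_2 = (-1.7424,1.7424,-3.7321)
cross product → J_v[:, 2] = (-1.4142,-1.4142,0.0000)
J_ω[:, 2] = z_2
entry J[5][2] = -0.5000

-0.500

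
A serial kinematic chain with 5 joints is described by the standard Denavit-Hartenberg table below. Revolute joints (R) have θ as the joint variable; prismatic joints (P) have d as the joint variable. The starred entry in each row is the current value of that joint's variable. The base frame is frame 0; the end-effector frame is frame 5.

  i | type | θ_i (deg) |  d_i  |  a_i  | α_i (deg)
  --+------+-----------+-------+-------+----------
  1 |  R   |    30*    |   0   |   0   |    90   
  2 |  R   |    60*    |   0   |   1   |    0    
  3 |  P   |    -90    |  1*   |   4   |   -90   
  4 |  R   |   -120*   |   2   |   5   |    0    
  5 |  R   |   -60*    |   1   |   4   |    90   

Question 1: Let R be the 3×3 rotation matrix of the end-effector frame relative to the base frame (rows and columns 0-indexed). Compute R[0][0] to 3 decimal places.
-0.750

End-effector x-axis (col 0 of R) = (-0.7500,-0.4330,0.5000)
R[0][0] = -0.7500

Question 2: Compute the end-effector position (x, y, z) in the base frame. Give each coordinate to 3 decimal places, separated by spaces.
2.522 -4.699 4.714

after link 1: o_1 = (0.0000, 0.0000, 0.0000)
after link 2: o_2 = (0.4330, 0.2500, 0.8660)
after link 3: o_3 = (3.9330, 1.1160, -1.1340)
after link 4: o_4 = (5.0891, -3.2165, 1.8481)
after link 5: o_5 = (2.5221, -4.6986, 4.7141)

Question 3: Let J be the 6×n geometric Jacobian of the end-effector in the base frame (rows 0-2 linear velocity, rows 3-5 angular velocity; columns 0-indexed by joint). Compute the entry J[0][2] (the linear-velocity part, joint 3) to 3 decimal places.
0.500

prismatic axis z_2 = (0.5000,-0.8660,0.0000)
J_v[:, 2] = z_2; J_ω[:, 2] = (0,0,0)
entry J[0][2] = 0.5000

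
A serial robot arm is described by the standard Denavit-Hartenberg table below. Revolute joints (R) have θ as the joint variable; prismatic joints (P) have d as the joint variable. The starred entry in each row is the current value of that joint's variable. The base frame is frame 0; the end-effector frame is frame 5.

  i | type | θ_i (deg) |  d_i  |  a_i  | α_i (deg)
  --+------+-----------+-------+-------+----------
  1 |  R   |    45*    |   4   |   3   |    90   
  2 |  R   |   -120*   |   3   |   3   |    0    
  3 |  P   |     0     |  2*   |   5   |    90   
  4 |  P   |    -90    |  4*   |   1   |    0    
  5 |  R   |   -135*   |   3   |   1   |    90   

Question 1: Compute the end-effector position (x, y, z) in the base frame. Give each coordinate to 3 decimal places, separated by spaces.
-1.415 -8.072 1.184

after link 1: o_1 = (2.1213, 2.1213, 4.0000)
after link 2: o_2 = (3.1820, -1.0607, 1.4019)
after link 3: o_3 = (2.8284, -4.2426, -2.9282)
after link 4: o_4 = (-0.3282, -5.9850, -0.9282)
after link 5: o_5 = (-1.4153, -8.0721, 1.1842)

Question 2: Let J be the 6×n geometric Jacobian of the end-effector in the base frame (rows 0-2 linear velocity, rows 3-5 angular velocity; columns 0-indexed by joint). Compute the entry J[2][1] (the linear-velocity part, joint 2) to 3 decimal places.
axis z_1 = (0.7071,-0.7071,0.0000); lever o_n−o_1 = (-3.5366,-10.1935,-2.8158)
cross product → J_v[:, 1] = (1.9911,1.9911,-9.7086)
J_ω[:, 1] = z_1
entry J[2][1] = -9.7086

-9.709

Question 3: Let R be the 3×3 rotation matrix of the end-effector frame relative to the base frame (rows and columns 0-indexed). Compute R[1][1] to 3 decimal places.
End-effector y-axis (col 1 of R) = (-0.6124,-0.6124,0.5000)
R[1][1] = -0.6124

-0.612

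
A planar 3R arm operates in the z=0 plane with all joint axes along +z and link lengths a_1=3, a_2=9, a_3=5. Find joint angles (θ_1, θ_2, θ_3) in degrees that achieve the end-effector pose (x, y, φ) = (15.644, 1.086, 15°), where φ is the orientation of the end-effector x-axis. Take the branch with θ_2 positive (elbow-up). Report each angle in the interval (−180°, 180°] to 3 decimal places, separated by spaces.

wrist centre = target − a_3·(cos φ, sin φ) = (10.8144, -0.2081)
cos θ_2 = (116.9939−3²−9²)/(2·3·9) = 0.4999; θ_2 = 60.0074° (elbow-up)
β = atan2(-0.2081,10.8144) = -1.1024°; ψ = atan2(7.7948,7.4990) = 46.1081°
θ_1 = β − ψ = -47.2105°
θ_3 = φ − θ_1 − θ_2 = 2.2031° (wrapped to (-180°,180°])

-47.211 60.007 2.203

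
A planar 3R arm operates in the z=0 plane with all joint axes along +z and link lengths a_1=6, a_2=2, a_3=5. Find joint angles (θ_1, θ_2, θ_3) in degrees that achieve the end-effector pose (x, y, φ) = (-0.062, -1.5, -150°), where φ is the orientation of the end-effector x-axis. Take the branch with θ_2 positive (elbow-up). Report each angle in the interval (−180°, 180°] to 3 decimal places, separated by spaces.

wrist centre = target − a_3·(cos φ, sin φ) = (4.2681, 1.0000)
cos θ_2 = (19.2169−6²−2²)/(2·6·2) = -0.8660; θ_2 = 149.9928° (elbow-up)
β = atan2(1.0000,4.2681) = 13.1863°; ψ = atan2(1.0002,4.2681) = 13.1892°
θ_1 = β − ψ = -0.0029°
θ_3 = φ − θ_1 − θ_2 = 60.0102° (wrapped to (-180°,180°])

-0.003 149.993 60.010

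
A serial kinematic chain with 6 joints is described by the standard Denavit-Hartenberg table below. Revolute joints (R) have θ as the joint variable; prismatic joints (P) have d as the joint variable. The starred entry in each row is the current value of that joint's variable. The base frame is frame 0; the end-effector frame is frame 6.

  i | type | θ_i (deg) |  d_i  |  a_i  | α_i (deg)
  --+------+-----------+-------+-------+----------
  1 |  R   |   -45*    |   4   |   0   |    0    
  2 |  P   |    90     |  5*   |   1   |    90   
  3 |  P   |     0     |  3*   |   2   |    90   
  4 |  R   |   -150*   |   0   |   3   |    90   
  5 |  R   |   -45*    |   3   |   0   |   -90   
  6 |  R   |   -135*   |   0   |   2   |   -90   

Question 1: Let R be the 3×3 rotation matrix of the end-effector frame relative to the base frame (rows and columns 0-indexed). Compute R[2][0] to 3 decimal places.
End-effector x-axis (col 0 of R) = (0.6660,-0.5536,-0.5000)
R[2][0] = -0.5000

-0.500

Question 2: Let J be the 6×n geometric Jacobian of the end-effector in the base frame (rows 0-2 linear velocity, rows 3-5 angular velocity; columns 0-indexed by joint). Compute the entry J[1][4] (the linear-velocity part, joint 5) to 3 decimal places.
axis z_4 = (0.2588,-0.9659,0.0000); lever o_n−o_4 = (2.1084,-4.0050,-1.0000)
cross product → J_v[:, 4] = (0.9659,0.2588,1.0000)
J_ω[:, 4] = z_4
entry J[1][4] = 0.2588

0.259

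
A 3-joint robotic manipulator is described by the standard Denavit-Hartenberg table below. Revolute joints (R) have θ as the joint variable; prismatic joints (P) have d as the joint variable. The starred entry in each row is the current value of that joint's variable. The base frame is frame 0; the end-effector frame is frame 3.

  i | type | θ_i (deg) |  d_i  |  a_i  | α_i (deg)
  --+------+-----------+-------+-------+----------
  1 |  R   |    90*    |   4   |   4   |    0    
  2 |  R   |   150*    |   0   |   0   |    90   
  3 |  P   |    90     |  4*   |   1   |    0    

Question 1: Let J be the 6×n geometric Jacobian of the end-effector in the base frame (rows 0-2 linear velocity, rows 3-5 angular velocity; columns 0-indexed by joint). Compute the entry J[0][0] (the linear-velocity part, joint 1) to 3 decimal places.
-6.000

axis z_0 = ẑ; lever o_n−o_0 = (-3.4641,6.0000,5.0000)
cross product → J_v[:, 0] = (-6.0000,-3.4641,0.0000)
J_ω[:, 0] = z_0
entry J[0][0] = -6.0000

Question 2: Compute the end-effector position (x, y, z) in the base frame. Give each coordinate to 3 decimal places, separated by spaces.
-3.464 6.000 5.000

after link 1: o_1 = (0.0000, 4.0000, 4.0000)
after link 2: o_2 = (0.0000, 4.0000, 4.0000)
after link 3: o_3 = (-3.4641, 6.0000, 5.0000)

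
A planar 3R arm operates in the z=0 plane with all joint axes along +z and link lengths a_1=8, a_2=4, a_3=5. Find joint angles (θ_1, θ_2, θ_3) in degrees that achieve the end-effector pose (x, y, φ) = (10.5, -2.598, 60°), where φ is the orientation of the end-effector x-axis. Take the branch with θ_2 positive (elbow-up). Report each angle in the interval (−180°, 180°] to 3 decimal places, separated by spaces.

wrist centre = target − a_3·(cos φ, sin φ) = (8.0000, -6.9281)
cos θ_2 = (111.9989−8²−4²)/(2·8·4) = 0.5000; θ_2 = 60.0011° (elbow-up)
β = atan2(-6.9281,8.0000) = -40.8931°; ψ = atan2(3.4641,9.9999) = 19.1069°
θ_1 = β − ψ = -60.0000°
θ_3 = φ − θ_1 − θ_2 = 59.9989° (wrapped to (-180°,180°])

-60.000 60.001 59.999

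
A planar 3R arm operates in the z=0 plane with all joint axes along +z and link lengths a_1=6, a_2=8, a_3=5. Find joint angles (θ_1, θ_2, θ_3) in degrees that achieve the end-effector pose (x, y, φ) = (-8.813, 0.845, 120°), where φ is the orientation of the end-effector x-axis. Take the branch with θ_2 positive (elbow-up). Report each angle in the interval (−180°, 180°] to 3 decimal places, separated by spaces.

135.003 120.000 -135.003

wrist centre = target − a_3·(cos φ, sin φ) = (-6.3130, -3.4851)
cos θ_2 = (52.0001−6²−8²)/(2·6·8) = -0.5000; θ_2 = 119.9999° (elbow-up)
β = atan2(-3.4851,-6.3130) = -151.0989°; ψ = atan2(6.9282,2.0000) = 73.8978°
θ_1 = β − ψ = -224.9967°
θ_3 = φ − θ_1 − θ_2 = -135.0032° (wrapped to (-180°,180°])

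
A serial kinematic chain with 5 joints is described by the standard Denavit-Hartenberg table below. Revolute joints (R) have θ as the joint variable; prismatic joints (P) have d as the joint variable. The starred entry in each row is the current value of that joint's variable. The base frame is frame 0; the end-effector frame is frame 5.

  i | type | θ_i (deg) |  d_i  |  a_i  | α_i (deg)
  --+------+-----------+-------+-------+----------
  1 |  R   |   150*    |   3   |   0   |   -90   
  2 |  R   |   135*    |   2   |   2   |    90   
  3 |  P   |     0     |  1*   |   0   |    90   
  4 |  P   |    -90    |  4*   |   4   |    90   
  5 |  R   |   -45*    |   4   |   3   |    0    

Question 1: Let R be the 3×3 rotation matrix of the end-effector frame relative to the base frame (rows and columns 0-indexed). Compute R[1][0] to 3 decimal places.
-0.862

End-effector x-axis (col 0 of R) = (0.0795,-0.8624,0.5000)
R[1][0] = -0.8624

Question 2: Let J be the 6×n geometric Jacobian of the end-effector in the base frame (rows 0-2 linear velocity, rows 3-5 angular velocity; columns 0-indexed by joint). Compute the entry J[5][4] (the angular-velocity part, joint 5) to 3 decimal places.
axis z_4 = (-0.6124,0.3536,0.7071); lever o_n−o_4 = (-2.2111,-1.1729,4.3284)
cross product → J_v[:, 4] = (2.3597,1.0871,1.5000)
J_ω[:, 4] = z_4
entry J[5][4] = 0.7071

0.707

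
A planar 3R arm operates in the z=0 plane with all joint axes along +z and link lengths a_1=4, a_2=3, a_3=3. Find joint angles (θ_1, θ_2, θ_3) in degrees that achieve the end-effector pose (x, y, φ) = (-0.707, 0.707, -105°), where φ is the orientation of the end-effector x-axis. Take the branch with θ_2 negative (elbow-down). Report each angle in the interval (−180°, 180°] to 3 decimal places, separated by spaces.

134.999 -120.002 -119.997

wrist centre = target − a_3·(cos φ, sin φ) = (0.0695, 3.6048)
cos θ_2 = (12.9992−4²−3²)/(2·4·3) = -0.5000; θ_2 = -120.0021° (elbow-down)
β = atan2(3.6048,0.0695) = 88.8962°; ψ = atan2(-2.5980,2.4999) = -46.1026°
θ_1 = β − ψ = 134.9988°
θ_3 = φ − θ_1 − θ_2 = -119.9967° (wrapped to (-180°,180°])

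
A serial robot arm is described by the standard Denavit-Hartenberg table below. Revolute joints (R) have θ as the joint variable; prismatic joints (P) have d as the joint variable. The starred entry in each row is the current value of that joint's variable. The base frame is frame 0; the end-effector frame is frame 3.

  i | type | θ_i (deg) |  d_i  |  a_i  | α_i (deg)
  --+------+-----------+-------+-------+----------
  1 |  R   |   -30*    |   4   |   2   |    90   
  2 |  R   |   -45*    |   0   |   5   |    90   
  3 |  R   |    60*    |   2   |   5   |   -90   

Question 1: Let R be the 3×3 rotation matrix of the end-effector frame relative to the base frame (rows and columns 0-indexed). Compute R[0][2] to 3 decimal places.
End-effector z-axis (col 2 of R) = (-0.7803,-0.1268,0.6124)
R[0][2] = -0.7803

-0.780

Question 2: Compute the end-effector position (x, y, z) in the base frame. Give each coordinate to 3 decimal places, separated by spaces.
after link 1: o_1 = (1.7321, -1.0000, 4.0000)
after link 2: o_2 = (4.7939, -2.7678, 0.4645)
after link 3: o_3 = (2.9350, -6.6945, -2.7175)

2.935 -6.695 -2.718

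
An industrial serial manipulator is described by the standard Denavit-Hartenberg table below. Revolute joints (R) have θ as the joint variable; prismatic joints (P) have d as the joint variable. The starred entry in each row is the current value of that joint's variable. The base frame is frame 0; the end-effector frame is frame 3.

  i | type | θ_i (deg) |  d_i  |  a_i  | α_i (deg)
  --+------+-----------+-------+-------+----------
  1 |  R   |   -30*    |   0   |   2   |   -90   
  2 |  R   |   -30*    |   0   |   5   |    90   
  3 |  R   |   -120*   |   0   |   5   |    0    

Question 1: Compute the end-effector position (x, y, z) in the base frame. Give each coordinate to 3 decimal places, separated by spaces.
1.442 -5.833 1.250

after link 1: o_1 = (1.7321, -1.0000, 0.0000)
after link 2: o_2 = (5.4821, -3.1651, 2.5000)
after link 3: o_3 = (1.4420, -5.8325, 1.2500)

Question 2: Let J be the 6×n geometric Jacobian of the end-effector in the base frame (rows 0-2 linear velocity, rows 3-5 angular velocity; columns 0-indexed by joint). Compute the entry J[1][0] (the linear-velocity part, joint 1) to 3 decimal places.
axis z_0 = ẑ; lever o_n−o_0 = (1.4420,-5.8325,1.2500)
cross product → J_v[:, 0] = (5.8325,1.4420,-0.0000)
J_ω[:, 0] = z_0
entry J[1][0] = 1.4420

1.442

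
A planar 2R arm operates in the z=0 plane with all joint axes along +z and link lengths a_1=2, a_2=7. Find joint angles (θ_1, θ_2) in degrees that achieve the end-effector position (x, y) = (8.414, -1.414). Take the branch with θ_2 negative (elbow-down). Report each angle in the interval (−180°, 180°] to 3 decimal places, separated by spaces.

cos θ_2 = (72.7948−2²−7²)/(2·2·7) = 0.7070; θ_2 = -45.0121° (elbow-down)
β = atan2(-1.4140,8.4140) = -9.5396°; ψ = atan2(-4.9508,6.9487) = -35.4690°
θ_1 = β − ψ = 25.9294°

25.929 -45.012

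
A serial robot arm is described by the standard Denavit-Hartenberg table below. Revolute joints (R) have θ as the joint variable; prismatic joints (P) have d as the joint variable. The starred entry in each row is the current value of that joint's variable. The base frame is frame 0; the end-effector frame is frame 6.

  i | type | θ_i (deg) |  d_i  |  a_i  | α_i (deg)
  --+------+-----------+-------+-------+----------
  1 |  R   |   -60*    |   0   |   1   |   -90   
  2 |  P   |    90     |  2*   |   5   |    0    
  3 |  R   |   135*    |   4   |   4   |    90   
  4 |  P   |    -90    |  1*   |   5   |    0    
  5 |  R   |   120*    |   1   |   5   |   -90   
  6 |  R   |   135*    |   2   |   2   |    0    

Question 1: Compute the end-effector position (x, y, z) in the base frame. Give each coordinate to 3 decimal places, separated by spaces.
after link 1: o_1 = (0.5000, -0.8660, 0.0000)
after link 2: o_2 = (2.2321, 0.1340, -5.0000)
after link 3: o_3 = (4.2819, 4.5835, -2.1716)
after link 4: o_4 = (-0.4017, 2.6958, -2.8787)
after link 5: o_5 = (-0.1212, 7.2099, -0.5239)
after link 6: o_6 = (2.0530, 5.4939, -1.0971)

2.053 5.494 -1.097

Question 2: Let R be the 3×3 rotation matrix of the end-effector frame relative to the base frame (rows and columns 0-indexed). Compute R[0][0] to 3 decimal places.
End-effector x-axis (col 0 of R) = (0.1603,-0.9848,0.0670)
R[0][0] = 0.1603

0.160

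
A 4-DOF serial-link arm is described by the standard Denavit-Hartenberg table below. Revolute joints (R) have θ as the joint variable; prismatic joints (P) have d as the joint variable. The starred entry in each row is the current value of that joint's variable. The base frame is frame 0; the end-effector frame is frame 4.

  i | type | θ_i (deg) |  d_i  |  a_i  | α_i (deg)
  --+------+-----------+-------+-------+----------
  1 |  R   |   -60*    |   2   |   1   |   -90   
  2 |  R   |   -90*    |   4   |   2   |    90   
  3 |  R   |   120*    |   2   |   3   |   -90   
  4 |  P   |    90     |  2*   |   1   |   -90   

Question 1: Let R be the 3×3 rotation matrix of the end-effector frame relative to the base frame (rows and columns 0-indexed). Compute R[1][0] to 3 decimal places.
-0.866

End-effector x-axis (col 0 of R) = (0.5000,-0.8660,-0.0000)
R[1][0] = -0.8660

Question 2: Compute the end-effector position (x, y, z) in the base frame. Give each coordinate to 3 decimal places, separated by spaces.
after link 1: o_1 = (0.5000, -0.8660, 2.0000)
after link 2: o_2 = (3.9641, 1.1340, 4.0000)
after link 3: o_3 = (5.2141, 4.1651, 2.5000)
after link 4: o_4 = (4.8481, 2.7990, 0.7679)

4.848 2.799 0.768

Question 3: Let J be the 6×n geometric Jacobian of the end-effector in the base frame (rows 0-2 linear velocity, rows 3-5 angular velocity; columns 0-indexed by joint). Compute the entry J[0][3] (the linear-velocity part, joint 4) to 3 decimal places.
prismatic axis z_3 = (-0.4330,-0.2500,-0.8660)
J_v[:, 3] = z_3; J_ω[:, 3] = (0,0,0)
entry J[0][3] = -0.4330

-0.433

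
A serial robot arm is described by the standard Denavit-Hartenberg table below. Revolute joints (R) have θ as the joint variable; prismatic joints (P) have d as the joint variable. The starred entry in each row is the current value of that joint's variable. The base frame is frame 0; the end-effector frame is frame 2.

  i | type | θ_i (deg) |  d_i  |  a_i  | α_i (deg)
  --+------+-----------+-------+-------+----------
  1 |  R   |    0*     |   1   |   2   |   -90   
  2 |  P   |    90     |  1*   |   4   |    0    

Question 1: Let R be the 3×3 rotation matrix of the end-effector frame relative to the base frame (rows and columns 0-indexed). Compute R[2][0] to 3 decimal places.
-1.000

End-effector x-axis (col 0 of R) = (0.0000,0.0000,-1.0000)
R[2][0] = -1.0000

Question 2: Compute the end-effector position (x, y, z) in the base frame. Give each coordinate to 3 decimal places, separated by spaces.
2.000 1.000 -3.000

after link 1: o_1 = (2.0000, 0.0000, 1.0000)
after link 2: o_2 = (2.0000, 1.0000, -3.0000)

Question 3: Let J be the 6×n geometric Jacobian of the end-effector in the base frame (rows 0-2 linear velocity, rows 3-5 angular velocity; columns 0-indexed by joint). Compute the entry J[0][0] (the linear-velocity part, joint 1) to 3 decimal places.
-1.000

axis z_0 = ẑ; lever o_n−o_0 = (2.0000,1.0000,-3.0000)
cross product → J_v[:, 0] = (-1.0000,2.0000,0.0000)
J_ω[:, 0] = z_0
entry J[0][0] = -1.0000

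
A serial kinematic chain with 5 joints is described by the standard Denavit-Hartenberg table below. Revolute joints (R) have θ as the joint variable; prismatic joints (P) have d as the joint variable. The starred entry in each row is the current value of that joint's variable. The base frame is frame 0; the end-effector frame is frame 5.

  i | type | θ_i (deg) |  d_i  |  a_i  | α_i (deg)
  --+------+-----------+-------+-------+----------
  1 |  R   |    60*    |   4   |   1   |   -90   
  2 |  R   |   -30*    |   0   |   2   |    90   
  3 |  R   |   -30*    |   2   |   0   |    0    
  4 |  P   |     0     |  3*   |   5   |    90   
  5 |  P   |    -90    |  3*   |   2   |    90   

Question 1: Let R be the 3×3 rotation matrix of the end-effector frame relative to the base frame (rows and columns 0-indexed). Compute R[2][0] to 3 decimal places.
-0.866

End-effector x-axis (col 0 of R) = (0.2500,0.4330,-0.8660)
R[2][0] = -0.8660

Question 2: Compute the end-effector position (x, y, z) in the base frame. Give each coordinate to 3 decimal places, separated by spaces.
6.257 0.641 9.013

after link 1: o_1 = (0.5000, 0.8660, 4.0000)
after link 2: o_2 = (1.3660, 2.3660, 5.0000)
after link 3: o_3 = (0.8660, 1.5000, 6.7321)
after link 4: o_4 = (4.1561, 2.1986, 11.4952)
after link 5: o_5 = (6.2566, 0.6405, 9.0131)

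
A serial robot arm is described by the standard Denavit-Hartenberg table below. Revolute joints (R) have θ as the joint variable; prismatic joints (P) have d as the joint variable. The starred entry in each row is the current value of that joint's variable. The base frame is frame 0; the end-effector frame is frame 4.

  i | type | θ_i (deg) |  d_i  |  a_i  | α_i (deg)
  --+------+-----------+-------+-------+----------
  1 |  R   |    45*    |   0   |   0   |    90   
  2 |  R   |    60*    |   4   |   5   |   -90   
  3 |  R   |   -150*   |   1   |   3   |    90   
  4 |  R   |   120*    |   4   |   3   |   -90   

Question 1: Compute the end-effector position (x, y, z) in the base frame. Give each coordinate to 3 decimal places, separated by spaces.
after link 1: o_1 = (0.0000, 0.0000, 0.0000)
after link 2: o_2 = (4.5962, -1.0607, 4.3301)
after link 3: o_3 = (4.1259, -3.6523, 2.5801)
after link 4: o_4 = (-0.6927, -2.5112, 3.2721)

-0.693 -2.511 3.272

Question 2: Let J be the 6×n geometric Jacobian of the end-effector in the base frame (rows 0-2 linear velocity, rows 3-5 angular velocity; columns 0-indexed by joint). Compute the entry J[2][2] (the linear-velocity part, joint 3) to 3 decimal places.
-2.350

axis z_2 = (-0.6124,-0.6124,0.5000); lever o_n−o_2 = (-5.2889,-1.4506,-1.0580)
cross product → J_v[:, 2] = (1.3732,-3.2924,-2.3505)
J_ω[:, 2] = z_2
entry J[2][2] = -2.3505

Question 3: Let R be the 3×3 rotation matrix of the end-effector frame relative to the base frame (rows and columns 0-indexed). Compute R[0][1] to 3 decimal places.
0.789

End-effector y-axis (col 1 of R) = (0.7891,-0.4356,0.4330)
R[0][1] = 0.7891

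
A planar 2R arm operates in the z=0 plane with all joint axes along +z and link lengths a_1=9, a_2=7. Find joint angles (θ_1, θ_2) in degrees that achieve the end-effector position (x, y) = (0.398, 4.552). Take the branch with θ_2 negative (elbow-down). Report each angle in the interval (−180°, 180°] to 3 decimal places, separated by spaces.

cos θ_2 = (20.8791−9²−7²)/(2·9·7) = -0.8660; θ_2 = -150.0015° (elbow-down)
β = atan2(4.5520,0.3980) = 85.0031°; ψ = atan2(-3.4998,2.9377) = -49.9902°
θ_1 = β − ψ = 134.9933°

134.993 -150.002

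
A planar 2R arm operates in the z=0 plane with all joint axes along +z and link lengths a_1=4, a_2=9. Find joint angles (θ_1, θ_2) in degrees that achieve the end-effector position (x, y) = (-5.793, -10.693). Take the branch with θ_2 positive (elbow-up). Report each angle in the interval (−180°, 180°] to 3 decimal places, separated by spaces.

cos θ_2 = (147.8991−4²−9²)/(2·4·9) = 0.7069; θ_2 = 45.0142° (elbow-up)
β = atan2(-10.6930,-5.7930) = -118.4469°; ψ = atan2(6.3655,10.3624) = 31.5621°
θ_1 = β − ψ = -150.0090°

-150.009 45.014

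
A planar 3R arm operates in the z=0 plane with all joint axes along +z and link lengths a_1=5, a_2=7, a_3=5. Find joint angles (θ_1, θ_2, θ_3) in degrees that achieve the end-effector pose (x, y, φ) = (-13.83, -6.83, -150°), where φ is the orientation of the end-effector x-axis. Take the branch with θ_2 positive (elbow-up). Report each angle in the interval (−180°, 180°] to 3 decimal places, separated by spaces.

169.005 60.003 -19.008

wrist centre = target − a_3·(cos φ, sin φ) = (-9.4999, -4.3300)
cos θ_2 = (108.9965−5²−7²)/(2·5·7) = 0.4999; θ_2 = 60.0033° (elbow-up)
β = atan2(-4.3300,-9.4999) = -155.4967°; ψ = atan2(6.0624,8.4996) = 35.4984°
θ_1 = β − ψ = -190.9951°
θ_3 = φ − θ_1 − θ_2 = -19.0082° (wrapped to (-180°,180°])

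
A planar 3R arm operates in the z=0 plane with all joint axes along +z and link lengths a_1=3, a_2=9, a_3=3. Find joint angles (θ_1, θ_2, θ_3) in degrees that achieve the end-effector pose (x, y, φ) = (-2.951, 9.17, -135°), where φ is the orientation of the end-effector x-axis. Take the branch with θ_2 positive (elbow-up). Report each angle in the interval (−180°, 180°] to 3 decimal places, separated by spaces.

wrist centre = target − a_3·(cos φ, sin φ) = (-0.8297, 11.2913)
cos θ_2 = (128.1823−3²−9²)/(2·3·9) = 0.7071; θ_2 = 45.0022° (elbow-up)
β = atan2(11.2913,-0.8297) = 94.2025°; ψ = atan2(6.3642,9.3637) = 34.2027°
θ_1 = β − ψ = 59.9999°
θ_3 = φ − θ_1 − θ_2 = 119.9979° (wrapped to (-180°,180°])

60.000 45.002 119.998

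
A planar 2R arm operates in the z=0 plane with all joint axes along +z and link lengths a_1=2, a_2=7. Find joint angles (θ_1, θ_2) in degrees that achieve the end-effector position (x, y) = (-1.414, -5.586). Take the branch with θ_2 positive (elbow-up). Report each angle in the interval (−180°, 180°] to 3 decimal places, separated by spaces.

135.009 134.995

cos θ_2 = (33.2028−2²−7²)/(2·2·7) = -0.7070; θ_2 = 134.9948° (elbow-up)
β = atan2(-5.5860,-1.4140) = -104.2051°; ψ = atan2(4.9502,-2.9493) = 120.7863°
θ_1 = β − ψ = -224.9913°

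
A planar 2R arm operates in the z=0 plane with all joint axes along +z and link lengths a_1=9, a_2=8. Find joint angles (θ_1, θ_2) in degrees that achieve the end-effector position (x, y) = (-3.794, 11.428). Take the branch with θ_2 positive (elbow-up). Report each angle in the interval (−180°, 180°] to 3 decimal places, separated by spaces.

66.731 90.003

cos θ_2 = (144.9936−9²−8²)/(2·9·8) = -0.0000; θ_2 = 90.0025° (elbow-up)
β = atan2(11.4280,-3.7940) = 108.3657°; ψ = atan2(8.0000,8.9996) = 41.6347°
θ_1 = β − ψ = 66.7311°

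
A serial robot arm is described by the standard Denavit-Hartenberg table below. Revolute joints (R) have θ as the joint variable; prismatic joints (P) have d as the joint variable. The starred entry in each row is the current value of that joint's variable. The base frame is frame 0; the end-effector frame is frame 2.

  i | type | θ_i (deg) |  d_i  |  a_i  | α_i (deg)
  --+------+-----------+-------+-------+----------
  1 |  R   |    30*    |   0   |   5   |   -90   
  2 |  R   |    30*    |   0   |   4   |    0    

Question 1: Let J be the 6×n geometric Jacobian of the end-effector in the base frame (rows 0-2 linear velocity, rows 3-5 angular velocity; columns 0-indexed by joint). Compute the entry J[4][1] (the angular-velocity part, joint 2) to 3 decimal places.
axis z_1 = (-0.5000,0.8660,0.0000); lever o_n−o_1 = (3.0000,1.7321,-2.0000)
cross product → J_v[:, 1] = (-1.7321,-1.0000,-3.4641)
J_ω[:, 1] = z_1
entry J[4][1] = 0.8660

0.866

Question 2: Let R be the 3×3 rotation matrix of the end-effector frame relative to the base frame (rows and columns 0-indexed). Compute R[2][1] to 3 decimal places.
End-effector y-axis (col 1 of R) = (-0.4330,-0.2500,-0.8660)
R[2][1] = -0.8660

-0.866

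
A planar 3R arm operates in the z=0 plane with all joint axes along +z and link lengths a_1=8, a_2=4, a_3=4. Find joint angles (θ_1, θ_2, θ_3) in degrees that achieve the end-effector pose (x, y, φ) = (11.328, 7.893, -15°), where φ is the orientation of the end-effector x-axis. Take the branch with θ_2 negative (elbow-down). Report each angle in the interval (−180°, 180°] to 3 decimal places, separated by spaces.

59.997 -29.992 -45.005

wrist centre = target − a_3·(cos φ, sin φ) = (7.4643, 8.9283)
cos θ_2 = (135.4298−8²−4²)/(2·8·4) = 0.8661; θ_2 = -29.9925° (elbow-down)
β = atan2(8.9283,7.4643) = 50.1034°; ψ = atan2(-1.9995,11.4644) = -9.8937°
θ_1 = β − ψ = 59.9971°
θ_3 = φ − θ_1 − θ_2 = -45.0046° (wrapped to (-180°,180°])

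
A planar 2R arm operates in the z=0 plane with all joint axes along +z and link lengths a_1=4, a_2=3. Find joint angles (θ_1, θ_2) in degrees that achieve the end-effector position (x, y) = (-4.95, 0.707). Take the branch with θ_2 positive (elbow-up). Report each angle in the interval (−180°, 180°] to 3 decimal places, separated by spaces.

cos θ_2 = (25.0023−4²−3²)/(2·4·3) = 0.0001; θ_2 = 89.9944° (elbow-up)
β = atan2(0.7070,-4.9500) = 171.8715°; ψ = atan2(3.0000,4.0003) = 36.8679°
θ_1 = β − ψ = 135.0036°

135.004 89.994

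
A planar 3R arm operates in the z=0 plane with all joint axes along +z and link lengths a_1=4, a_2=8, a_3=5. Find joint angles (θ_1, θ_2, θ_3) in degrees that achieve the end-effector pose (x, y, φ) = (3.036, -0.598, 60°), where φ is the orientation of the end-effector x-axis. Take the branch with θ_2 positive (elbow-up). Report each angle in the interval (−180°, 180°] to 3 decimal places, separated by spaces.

wrist centre = target − a_3·(cos φ, sin φ) = (0.5360, -4.9281)
cos θ_2 = (24.5737−4²−8²)/(2·4·8) = -0.8660; θ_2 = 150.0011° (elbow-up)
β = atan2(-4.9281,0.5360) = -83.7927°; ψ = atan2(3.9999,-2.9283) = 126.2077°
θ_1 = β − ψ = -210.0004°
θ_3 = φ − θ_1 − θ_2 = 119.9993° (wrapped to (-180°,180°])

150.000 150.001 119.999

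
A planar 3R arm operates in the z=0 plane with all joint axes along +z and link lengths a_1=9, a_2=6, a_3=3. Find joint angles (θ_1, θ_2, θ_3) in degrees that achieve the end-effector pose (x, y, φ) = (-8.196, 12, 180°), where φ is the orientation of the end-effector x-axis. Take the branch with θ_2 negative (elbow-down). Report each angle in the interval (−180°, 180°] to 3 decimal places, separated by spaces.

136.826 -60.001 103.175

wrist centre = target − a_3·(cos φ, sin φ) = (-5.1960, 12.0000)
cos θ_2 = (170.9984−9²−6²)/(2·9·6) = 0.5000; θ_2 = -60.0010° (elbow-down)
β = atan2(12.0000,-5.1960) = 113.4126°; ψ = atan2(-5.1962,11.9999) = -23.4136°
θ_1 = β − ψ = 136.8262°
θ_3 = φ − θ_1 − θ_2 = 103.1748° (wrapped to (-180°,180°])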